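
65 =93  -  28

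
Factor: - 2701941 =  - 3^1*11^1*41^1 *1997^1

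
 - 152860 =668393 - 821253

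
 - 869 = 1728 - 2597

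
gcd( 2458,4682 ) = 2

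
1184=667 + 517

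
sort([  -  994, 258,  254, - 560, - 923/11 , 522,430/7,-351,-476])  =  [  -  994, - 560, - 476 , - 351, - 923/11,430/7, 254, 258 , 522] 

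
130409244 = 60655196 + 69754048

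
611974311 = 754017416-142043105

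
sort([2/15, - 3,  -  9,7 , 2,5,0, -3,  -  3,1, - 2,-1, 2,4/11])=[-9,-3,-3,-3, -2, - 1,0, 2/15,4/11, 1,2,2,5,7] 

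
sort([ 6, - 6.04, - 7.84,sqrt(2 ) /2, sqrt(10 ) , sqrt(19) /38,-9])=[ - 9, - 7.84, - 6.04,sqrt(19 )/38, sqrt ( 2)/2, sqrt(10 ),  6]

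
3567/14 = 3567/14=254.79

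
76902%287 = 273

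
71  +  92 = 163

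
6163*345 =2126235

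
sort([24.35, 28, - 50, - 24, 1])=[ - 50,-24,1,24.35, 28] 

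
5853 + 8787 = 14640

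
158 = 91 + 67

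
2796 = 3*932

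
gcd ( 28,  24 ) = 4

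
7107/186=38+13/62 = 38.21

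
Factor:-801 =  - 3^2*89^1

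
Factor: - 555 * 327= -3^2*5^1*37^1*109^1 = - 181485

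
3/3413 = 3/3413 =0.00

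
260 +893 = 1153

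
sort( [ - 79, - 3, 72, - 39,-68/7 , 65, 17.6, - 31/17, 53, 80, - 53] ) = [ - 79,  -  53, - 39, - 68/7, - 3, - 31/17, 17.6, 53,  65,72,80 ] 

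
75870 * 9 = 682830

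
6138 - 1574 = 4564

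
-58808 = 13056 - 71864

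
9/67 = 9/67 = 0.13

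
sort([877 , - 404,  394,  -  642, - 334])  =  [-642 ,- 404,  -  334, 394, 877]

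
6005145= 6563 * 915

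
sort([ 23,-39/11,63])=[ - 39/11,23, 63] 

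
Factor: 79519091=79519091^1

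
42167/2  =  21083 + 1/2=21083.50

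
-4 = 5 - 9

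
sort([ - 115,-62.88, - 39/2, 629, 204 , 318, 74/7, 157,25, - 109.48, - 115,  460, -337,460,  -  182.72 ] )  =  [ - 337, - 182.72, - 115 , - 115,-109.48,  -  62.88, -39/2, 74/7, 25, 157,204, 318 , 460,460,  629 ] 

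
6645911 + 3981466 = 10627377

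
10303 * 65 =669695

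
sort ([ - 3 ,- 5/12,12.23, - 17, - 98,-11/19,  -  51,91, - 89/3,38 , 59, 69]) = [-98,  -  51, - 89/3, - 17,-3,  -  11/19, - 5/12 , 12.23,38,59,  69,91 ] 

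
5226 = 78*67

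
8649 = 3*2883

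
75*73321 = 5499075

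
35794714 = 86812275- 51017561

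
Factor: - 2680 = -2^3*5^1*67^1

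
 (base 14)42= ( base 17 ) 37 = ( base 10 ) 58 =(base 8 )72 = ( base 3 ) 2011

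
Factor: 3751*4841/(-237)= - 3^(  -  1)*11^2*31^1*47^1*79^( - 1) *103^1=- 18158591/237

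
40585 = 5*8117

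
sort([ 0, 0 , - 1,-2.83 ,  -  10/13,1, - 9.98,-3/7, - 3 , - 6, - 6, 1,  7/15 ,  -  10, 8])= [-10, - 9.98, -6, - 6,-3, - 2.83, - 1, - 10/13 , -3/7,0, 0,7/15,1,1, 8 ] 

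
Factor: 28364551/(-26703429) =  - 3^ (-1 )*17^1*139^(  -  1)*64037^( - 1 )*1668503^1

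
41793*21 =877653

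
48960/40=1224 =1224.00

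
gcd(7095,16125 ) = 645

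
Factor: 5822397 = 3^2 *7^1 * 92419^1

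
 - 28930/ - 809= 28930/809 = 35.76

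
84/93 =28/31 = 0.90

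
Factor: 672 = 2^5 * 3^1 *7^1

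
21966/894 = 24 + 85/149 = 24.57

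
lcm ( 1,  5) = 5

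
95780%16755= 12005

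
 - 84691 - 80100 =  - 164791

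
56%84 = 56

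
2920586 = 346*8441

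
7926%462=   72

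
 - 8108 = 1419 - 9527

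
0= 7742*0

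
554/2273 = 554/2273= 0.24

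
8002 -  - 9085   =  17087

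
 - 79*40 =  - 3160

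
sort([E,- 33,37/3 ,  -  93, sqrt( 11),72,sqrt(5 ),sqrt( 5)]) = [-93, - 33, sqrt(5),sqrt(5), E , sqrt(11),  37/3, 72]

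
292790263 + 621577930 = 914368193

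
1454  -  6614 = -5160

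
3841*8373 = 32160693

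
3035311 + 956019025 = 959054336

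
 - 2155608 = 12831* ( -168)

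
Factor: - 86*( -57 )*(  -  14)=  - 68628  =  - 2^2*3^1 * 7^1 * 19^1*43^1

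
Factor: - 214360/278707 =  - 2^3 * 5^1*11^ ( - 1)*13^( - 1 )*23^1 *233^1*1949^( - 1 )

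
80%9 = 8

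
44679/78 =572 + 21/26 = 572.81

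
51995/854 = 60 + 755/854 =60.88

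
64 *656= 41984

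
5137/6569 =5137/6569 = 0.78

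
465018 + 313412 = 778430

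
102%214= 102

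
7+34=41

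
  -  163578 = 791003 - 954581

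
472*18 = 8496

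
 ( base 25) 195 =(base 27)14i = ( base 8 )1527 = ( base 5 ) 11410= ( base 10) 855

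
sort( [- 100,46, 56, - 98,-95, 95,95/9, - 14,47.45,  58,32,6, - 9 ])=[  -  100,-98, - 95, - 14, - 9, 6,95/9, 32,46,47.45,56, 58,95]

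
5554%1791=181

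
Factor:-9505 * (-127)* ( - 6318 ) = -7626678930  =  -  2^1*3^5* 5^1 * 13^1*127^1 * 1901^1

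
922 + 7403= 8325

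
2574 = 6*429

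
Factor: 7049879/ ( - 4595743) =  - 971^( - 1 )*4733^(- 1)*7049879^1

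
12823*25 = 320575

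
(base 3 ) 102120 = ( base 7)624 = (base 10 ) 312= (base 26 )c0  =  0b100111000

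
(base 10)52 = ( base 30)1M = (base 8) 64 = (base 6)124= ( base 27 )1P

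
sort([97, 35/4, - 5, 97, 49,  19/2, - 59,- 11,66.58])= [ - 59,-11, - 5, 35/4, 19/2, 49, 66.58, 97, 97]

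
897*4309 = 3865173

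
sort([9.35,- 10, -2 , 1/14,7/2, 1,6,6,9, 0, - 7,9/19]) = [ - 10,-7 , - 2, 0, 1/14, 9/19,1, 7/2,6,6,9 , 9.35]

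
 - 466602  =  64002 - 530604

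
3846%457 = 190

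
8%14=8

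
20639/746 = 20639/746 = 27.67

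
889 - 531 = 358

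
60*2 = 120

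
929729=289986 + 639743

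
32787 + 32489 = 65276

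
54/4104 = 1/76= 0.01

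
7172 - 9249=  - 2077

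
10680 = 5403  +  5277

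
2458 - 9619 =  -7161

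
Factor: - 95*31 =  - 5^1*19^1*31^1  =  -2945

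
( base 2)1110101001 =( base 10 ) 937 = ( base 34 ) RJ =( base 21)22d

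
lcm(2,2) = 2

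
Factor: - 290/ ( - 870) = 1/3 = 3^( - 1)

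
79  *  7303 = 576937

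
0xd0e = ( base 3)11120210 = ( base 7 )12513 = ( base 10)3342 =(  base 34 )2ua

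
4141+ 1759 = 5900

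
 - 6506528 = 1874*( - 3472)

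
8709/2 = 8709/2  =  4354.50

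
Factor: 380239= 17^1*22367^1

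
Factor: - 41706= - 2^1 * 3^2* 7^1*331^1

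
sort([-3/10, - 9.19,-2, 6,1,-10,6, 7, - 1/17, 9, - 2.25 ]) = [  -  10 , - 9.19,-2.25, - 2, - 3/10, - 1/17,1 , 6 , 6, 7,9] 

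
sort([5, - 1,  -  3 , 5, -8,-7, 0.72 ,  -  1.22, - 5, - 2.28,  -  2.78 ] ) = [ - 8, - 7, - 5, - 3,  -  2.78,-2.28, - 1.22 , - 1,0.72, 5, 5]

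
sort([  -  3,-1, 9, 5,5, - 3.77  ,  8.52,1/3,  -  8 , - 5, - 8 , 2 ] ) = [ - 8, - 8 , - 5,-3.77, - 3, - 1,1/3, 2,  5, 5,  8.52 , 9]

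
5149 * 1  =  5149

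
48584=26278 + 22306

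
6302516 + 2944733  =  9247249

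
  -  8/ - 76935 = 8/76935 = 0.00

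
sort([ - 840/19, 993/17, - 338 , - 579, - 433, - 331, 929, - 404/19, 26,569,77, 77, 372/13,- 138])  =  [ - 579, - 433, - 338, - 331, - 138, - 840/19, - 404/19,  26, 372/13, 993/17, 77, 77, 569,929 ]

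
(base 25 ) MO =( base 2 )1000111110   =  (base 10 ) 574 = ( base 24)nm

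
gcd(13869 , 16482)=201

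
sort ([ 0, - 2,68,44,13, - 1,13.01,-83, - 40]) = [-83, - 40 ,  -  2, - 1, 0, 13, 13.01 , 44, 68]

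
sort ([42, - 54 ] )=[ - 54,  42]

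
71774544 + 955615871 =1027390415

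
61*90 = 5490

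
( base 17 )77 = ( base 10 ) 126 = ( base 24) 56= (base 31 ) 42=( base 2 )1111110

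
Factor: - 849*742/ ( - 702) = 3^( - 2)*7^1*13^( - 1)*53^1*283^1=104993/117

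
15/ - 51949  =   - 1 + 51934/51949  =  - 0.00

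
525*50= 26250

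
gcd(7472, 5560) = 8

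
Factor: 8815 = 5^1 *41^1*43^1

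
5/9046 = 5/9046 = 0.00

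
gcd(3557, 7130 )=1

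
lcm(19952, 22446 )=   179568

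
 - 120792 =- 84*1438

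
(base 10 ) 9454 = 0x24ee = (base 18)1B34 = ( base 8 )22356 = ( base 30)af4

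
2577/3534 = 859/1178 = 0.73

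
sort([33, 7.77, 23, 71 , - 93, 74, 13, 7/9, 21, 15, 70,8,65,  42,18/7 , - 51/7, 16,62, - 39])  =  [  -  93, - 39, - 51/7,  7/9, 18/7, 7.77, 8, 13, 15, 16, 21, 23, 33, 42,62, 65, 70, 71,74] 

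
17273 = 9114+8159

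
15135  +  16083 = 31218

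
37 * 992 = 36704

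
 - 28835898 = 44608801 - 73444699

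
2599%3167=2599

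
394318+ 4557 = 398875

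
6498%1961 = 615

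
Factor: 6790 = 2^1*5^1*7^1*97^1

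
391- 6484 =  - 6093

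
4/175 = 4/175 = 0.02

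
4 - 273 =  - 269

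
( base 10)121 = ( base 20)61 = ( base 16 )79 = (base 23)56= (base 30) 41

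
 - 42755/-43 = 994+13/43 =994.30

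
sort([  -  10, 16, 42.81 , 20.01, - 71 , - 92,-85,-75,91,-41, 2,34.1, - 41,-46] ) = [  -  92,  -  85, -75,-71, - 46, - 41,  -  41,  -  10,2,16, 20.01, 34.1,42.81,  91 ]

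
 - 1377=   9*(-153) 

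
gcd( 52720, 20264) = 8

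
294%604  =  294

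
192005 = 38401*5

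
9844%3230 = 154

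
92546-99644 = -7098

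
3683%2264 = 1419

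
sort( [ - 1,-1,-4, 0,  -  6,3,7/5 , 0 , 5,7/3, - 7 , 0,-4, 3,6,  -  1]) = [ - 7 , - 6,-4,- 4, - 1, - 1,-1,  0,0,0,7/5, 7/3,  3,3,5, 6] 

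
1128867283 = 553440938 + 575426345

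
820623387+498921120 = 1319544507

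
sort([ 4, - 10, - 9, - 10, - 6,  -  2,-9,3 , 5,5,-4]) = [ - 10, - 10,  -  9, - 9, - 6,- 4, - 2, 3, 4, 5, 5 ]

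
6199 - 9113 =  - 2914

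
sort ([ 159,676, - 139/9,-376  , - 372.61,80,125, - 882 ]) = [ -882, - 376, - 372.61,  -  139/9, 80, 125,159, 676]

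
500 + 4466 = 4966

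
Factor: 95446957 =95446957^1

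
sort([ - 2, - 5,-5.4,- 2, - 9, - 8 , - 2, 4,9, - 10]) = [ - 10, - 9, - 8, - 5.4, - 5 , - 2, - 2, - 2,4, 9]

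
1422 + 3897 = 5319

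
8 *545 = 4360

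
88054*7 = 616378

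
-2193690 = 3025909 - 5219599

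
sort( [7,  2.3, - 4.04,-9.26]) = [-9.26, - 4.04,2.3,7]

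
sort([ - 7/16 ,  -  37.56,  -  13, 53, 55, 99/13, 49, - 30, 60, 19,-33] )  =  [ - 37.56, - 33, - 30, - 13, - 7/16,99/13, 19,49, 53, 55,60]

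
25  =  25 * 1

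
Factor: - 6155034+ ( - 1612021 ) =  - 7767055=- 5^1* 59^1 * 113^1 * 233^1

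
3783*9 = 34047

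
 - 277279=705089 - 982368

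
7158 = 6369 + 789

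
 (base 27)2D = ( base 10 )67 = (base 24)2j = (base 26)2f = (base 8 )103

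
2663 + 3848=6511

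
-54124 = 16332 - 70456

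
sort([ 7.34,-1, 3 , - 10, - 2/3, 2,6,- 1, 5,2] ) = [ - 10, - 1 , - 1, - 2/3,2, 2, 3, 5,6,7.34 ] 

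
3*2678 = 8034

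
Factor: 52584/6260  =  2^1*3^1*5^ ( - 1)*7^1 = 42/5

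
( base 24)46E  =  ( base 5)34322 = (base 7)10115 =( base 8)4636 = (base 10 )2462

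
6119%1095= 644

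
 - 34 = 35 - 69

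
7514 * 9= 67626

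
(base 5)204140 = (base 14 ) 2695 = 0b1101010001011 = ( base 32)6kb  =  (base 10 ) 6795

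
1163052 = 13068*89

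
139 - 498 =  -  359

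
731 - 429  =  302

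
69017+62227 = 131244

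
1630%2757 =1630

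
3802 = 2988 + 814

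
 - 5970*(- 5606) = 33467820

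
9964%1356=472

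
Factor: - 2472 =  - 2^3*3^1*103^1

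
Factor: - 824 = -2^3*103^1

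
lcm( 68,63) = 4284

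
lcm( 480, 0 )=0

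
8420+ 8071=16491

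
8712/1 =8712=8712.00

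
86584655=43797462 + 42787193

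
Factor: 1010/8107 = 2^1  *5^1 * 11^ ( - 2 ) * 67^(-1)*101^1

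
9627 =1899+7728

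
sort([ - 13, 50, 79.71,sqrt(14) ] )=[-13,  sqrt( 14),50, 79.71 ] 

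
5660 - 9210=- 3550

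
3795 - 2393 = 1402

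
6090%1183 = 175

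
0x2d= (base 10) 45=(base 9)50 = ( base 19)27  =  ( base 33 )1C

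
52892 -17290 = 35602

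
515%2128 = 515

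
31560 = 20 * 1578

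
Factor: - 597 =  - 3^1*199^1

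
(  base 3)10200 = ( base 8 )143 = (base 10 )99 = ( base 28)3F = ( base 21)4f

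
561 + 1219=1780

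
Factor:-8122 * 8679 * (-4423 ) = 311780976474 = 2^1*3^1*11^1*31^1 * 131^1 * 263^1*4423^1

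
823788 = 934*882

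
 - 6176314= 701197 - 6877511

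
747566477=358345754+389220723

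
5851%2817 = 217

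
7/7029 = 7/7029=0.00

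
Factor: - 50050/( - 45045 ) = 2^1*3^( - 2)*5^1 = 10/9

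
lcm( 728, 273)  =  2184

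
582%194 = 0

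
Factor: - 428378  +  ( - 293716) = - 722094= - 2^1*3^1*120349^1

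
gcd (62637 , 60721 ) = 1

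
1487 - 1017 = 470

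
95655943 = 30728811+64927132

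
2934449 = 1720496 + 1213953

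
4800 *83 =398400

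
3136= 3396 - 260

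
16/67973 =16/67973 = 0.00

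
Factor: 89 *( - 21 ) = - 1869 = -3^1*7^1*89^1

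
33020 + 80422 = 113442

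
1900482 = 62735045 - 60834563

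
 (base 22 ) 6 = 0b110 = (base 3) 20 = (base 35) 6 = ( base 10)6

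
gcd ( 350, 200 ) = 50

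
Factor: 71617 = 7^1 *13^1*787^1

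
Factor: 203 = 7^1 * 29^1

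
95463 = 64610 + 30853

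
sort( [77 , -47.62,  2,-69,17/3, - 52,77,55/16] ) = [ - 69,-52, - 47.62, 2, 55/16, 17/3, 77, 77]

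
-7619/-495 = 15 + 194/495 = 15.39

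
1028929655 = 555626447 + 473303208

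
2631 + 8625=11256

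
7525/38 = 198+1/38 = 198.03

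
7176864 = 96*74759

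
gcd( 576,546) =6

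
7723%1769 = 647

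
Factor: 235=5^1*47^1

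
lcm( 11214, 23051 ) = 414918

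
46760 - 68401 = - 21641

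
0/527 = 0 = 0.00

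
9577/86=111 +31/86 = 111.36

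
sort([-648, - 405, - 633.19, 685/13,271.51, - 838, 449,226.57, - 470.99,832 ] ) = [-838,  -  648,-633.19,-470.99 ,-405 , 685/13,226.57, 271.51,449 , 832 ] 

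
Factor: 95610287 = 23^1*4156969^1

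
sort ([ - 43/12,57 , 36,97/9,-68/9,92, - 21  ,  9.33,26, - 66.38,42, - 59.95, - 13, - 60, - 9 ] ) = [ - 66.38, - 60,-59.95, - 21, - 13, - 9, - 68/9, - 43/12,9.33,97/9,26,36,42, 57,92 ] 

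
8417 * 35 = 294595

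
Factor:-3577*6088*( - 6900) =150259754400  =  2^5*3^1*5^2*7^2 * 23^1*73^1* 761^1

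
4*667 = 2668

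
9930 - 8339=1591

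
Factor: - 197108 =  -2^2 * 49277^1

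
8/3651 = 8/3651 =0.00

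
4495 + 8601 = 13096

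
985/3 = 985/3= 328.33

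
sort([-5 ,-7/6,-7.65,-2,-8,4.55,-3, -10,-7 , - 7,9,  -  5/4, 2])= [ - 10,-8, - 7.65, - 7, - 7,-5, - 3,  -  2,-5/4 , - 7/6 , 2, 4.55,  9]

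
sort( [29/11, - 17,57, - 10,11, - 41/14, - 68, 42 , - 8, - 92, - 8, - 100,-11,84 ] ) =[  -  100, - 92, - 68, - 17, - 11, - 10,-8, - 8, - 41/14,29/11,11,42,57, 84]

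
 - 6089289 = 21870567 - 27959856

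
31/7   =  4+ 3/7  =  4.43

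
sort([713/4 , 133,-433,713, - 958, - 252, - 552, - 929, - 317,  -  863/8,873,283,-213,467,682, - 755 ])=[ - 958 , - 929, - 755, - 552, - 433, - 317,  -  252, - 213, - 863/8,133,713/4,283,467,682  ,  713, 873]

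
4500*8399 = 37795500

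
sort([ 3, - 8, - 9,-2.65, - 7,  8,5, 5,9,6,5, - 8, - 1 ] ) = [-9, - 8, - 8,  -  7,-2.65, - 1,3,5,5, 5,6,8,9] 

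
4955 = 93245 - 88290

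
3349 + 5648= 8997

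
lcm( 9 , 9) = 9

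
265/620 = 53/124 =0.43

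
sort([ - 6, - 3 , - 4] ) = [ - 6, - 4, - 3]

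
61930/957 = 5630/87 = 64.71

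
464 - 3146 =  - 2682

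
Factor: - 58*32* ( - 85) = 157760 = 2^6*5^1*17^1*29^1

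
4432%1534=1364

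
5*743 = 3715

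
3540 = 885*4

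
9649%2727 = 1468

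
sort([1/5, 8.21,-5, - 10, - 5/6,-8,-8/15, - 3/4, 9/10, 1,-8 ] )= [-10,-8,-8 ,-5, - 5/6, - 3/4, - 8/15, 1/5,  9/10, 1,  8.21] 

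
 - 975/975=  - 1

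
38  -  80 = - 42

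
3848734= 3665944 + 182790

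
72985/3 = 72985/3 = 24328.33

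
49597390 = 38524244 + 11073146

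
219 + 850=1069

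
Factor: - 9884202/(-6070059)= 2^1*3^( -3)*137^( -1)*311^1*547^(  -  1 )*5297^1= 3294734/2023353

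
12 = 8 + 4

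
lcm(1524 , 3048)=3048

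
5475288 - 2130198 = 3345090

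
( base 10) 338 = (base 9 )415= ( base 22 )f8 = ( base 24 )E2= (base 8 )522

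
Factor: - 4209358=  -  2^1 * 2104679^1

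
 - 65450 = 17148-82598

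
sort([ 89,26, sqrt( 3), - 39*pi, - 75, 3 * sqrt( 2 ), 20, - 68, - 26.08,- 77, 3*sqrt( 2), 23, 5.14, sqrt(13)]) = [ - 39*pi,- 77, - 75  , - 68, - 26.08, sqrt( 3 ), sqrt( 13), 3*sqrt(2 ), 3*sqrt(2), 5.14 , 20, 23, 26, 89 ]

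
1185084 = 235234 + 949850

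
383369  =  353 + 383016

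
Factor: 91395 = 3^3*5^1  *  677^1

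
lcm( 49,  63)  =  441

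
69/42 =23/14 = 1.64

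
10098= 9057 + 1041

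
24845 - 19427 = 5418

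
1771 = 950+821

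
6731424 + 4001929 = 10733353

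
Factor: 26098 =2^1*13049^1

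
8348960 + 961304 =9310264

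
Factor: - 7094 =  - 2^1*3547^1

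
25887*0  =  0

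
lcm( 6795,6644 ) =298980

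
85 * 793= 67405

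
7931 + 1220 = 9151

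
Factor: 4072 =2^3*509^1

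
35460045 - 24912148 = 10547897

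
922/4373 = 922/4373 = 0.21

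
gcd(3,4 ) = 1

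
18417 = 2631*7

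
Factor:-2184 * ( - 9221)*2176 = 43821732864 = 2^10 * 3^1*7^1*13^1*17^1*9221^1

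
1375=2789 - 1414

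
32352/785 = 32352/785 = 41.21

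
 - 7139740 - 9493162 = - 16632902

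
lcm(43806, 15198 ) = 744702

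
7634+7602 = 15236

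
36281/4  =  9070+1/4 = 9070.25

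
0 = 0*17894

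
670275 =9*74475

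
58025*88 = 5106200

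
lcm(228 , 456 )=456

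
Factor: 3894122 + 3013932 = 6908054 = 2^1  *  3454027^1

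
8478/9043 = 8478/9043 =0.94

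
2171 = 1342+829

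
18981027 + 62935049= 81916076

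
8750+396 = 9146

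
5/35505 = 1/7101   =  0.00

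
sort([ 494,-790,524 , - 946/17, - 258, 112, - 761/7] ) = [ - 790,-258,-761/7, - 946/17, 112, 494,  524 ] 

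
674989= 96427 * 7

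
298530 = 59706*5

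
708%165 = 48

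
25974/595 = 43 + 389/595 = 43.65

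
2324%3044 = 2324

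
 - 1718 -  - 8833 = 7115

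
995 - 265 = 730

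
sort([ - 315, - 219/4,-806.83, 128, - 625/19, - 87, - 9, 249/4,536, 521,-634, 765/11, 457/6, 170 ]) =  [ - 806.83, - 634,-315, - 87, - 219/4, - 625/19, - 9, 249/4,765/11, 457/6,128,170,521,536 ]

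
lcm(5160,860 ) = 5160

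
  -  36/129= -12/43 = -0.28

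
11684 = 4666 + 7018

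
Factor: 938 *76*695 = 49545160  =  2^3*5^1*7^1 * 19^1*67^1*139^1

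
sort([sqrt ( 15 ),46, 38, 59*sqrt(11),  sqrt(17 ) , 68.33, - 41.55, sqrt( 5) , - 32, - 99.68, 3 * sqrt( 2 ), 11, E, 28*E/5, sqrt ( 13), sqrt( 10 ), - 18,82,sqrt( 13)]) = [ - 99.68, - 41.55,  -  32, - 18, sqrt( 5 ),E, sqrt(10), sqrt(13 ), sqrt(13), sqrt( 15), sqrt( 17), 3*sqrt( 2), 11,28 * E/5, 38, 46,68.33, 82 , 59 * sqrt( 11) ] 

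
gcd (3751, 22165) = 341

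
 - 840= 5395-6235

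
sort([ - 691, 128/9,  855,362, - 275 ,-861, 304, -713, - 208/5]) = [ - 861,  -  713, - 691, - 275 , - 208/5, 128/9, 304,362,  855]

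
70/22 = 35/11=3.18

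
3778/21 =179 + 19/21 = 179.90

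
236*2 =472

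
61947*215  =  13318605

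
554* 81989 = 45421906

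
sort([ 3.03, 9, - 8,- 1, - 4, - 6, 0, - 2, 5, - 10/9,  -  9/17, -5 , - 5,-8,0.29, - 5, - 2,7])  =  [ - 8, - 8,  -  6, - 5, - 5, - 5, - 4, - 2,- 2, - 10/9, - 1,- 9/17 , 0,0.29, 3.03, 5,7, 9]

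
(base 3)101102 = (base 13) 188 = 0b100011001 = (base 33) 8H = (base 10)281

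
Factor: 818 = 2^1 * 409^1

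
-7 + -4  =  -11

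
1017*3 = 3051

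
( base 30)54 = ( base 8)232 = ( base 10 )154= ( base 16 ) 9A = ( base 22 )70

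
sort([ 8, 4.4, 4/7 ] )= [4/7,4.4, 8]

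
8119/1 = 8119 = 8119.00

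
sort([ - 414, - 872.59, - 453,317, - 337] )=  [-872.59,  -  453, - 414, - 337,  317] 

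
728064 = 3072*237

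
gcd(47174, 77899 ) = 1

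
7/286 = 7/286 = 0.02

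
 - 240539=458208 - 698747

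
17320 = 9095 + 8225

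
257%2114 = 257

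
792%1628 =792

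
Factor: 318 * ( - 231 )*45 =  - 2^1*3^4  *  5^1*7^1*11^1*53^1 = - 3305610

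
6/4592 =3/2296 = 0.00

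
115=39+76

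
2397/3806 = 2397/3806 = 0.63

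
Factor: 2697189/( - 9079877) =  - 3^1*11^1 * 37^1*47^2*431^(-1) *21067^(-1) 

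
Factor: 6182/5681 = 2^1 * 11^1 * 13^( - 1 )*19^( - 1) * 23^( - 1 )*281^1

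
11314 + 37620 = 48934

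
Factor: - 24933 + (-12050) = -36983 = -31^1*1193^1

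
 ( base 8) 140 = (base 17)5B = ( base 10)96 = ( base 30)36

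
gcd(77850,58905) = 45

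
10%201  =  10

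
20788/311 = 66 + 262/311 = 66.84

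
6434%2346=1742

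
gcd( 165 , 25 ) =5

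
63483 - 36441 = 27042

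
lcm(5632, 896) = 39424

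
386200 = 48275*8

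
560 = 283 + 277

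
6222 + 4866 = 11088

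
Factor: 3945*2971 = 3^1*5^1*263^1*2971^1 = 11720595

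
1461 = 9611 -8150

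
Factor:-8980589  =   - 8980589^1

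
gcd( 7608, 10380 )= 12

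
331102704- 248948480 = 82154224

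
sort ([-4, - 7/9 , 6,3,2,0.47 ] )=[ - 4 , - 7/9, 0.47,2,3, 6]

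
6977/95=73 + 42/95 = 73.44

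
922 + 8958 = 9880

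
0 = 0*129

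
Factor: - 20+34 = 14  =  2^1*7^1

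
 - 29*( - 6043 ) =175247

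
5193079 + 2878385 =8071464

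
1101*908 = 999708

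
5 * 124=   620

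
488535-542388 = - 53853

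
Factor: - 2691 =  - 3^2*13^1 * 23^1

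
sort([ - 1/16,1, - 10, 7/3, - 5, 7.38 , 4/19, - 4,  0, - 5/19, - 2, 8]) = [ - 10, - 5, - 4, - 2,-5/19, - 1/16, 0,4/19, 1, 7/3,  7.38, 8]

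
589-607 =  - 18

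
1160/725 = 8/5 = 1.60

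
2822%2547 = 275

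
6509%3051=407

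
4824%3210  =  1614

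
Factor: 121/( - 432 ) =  - 2^ ( - 4)*3^( - 3)*11^2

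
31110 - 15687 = 15423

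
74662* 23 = 1717226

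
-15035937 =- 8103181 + -6932756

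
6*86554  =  519324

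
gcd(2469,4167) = 3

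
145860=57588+88272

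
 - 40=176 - 216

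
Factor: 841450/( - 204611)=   -  2^1*5^2*11^( - 2)*19^(  -  1)*89^(-1)* 16829^1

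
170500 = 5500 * 31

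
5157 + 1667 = 6824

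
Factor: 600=2^3  *  3^1*5^2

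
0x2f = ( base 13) 38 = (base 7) 65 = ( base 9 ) 52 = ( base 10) 47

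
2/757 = 2/757 = 0.00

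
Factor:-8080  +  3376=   -  2^5* 3^1*7^2 = - 4704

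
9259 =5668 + 3591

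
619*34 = 21046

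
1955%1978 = 1955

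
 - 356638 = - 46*7753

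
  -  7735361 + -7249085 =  - 14984446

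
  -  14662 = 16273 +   -  30935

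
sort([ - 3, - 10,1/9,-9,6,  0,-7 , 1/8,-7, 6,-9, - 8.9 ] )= [ - 10,  -  9, - 9 , - 8.9,  -  7, - 7 , - 3,0, 1/9,1/8,6, 6 ] 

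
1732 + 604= 2336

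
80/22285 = 16/4457 = 0.00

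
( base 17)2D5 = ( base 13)49B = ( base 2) 1100100100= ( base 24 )19c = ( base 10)804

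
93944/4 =23486 =23486.00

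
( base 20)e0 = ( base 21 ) d7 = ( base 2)100011000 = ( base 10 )280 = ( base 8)430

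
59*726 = 42834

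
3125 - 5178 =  - 2053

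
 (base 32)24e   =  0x88E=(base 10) 2190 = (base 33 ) 20c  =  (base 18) 6DC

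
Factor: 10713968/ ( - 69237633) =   -  2^4*3^(-1 )*281^1*2383^1*23079211^( - 1)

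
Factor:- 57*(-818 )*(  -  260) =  - 2^3 * 3^1 * 5^1 * 13^1 * 19^1 * 409^1 = - 12122760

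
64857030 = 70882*915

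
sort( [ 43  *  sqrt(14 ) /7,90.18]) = [43*sqrt( 14 ) /7, 90.18 ]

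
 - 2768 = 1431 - 4199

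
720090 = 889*810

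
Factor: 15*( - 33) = - 495 = - 3^2*5^1 * 11^1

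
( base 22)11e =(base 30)ha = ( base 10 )520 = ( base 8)1010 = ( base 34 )FA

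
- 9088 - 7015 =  - 16103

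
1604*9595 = 15390380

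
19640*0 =0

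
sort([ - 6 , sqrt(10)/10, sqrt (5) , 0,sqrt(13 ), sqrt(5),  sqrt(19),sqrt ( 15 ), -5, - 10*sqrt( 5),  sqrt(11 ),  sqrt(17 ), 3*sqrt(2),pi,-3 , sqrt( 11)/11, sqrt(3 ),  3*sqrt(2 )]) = [ - 10*sqrt(5 ), - 6, - 5, - 3 , 0, sqrt(11 )/11,  sqrt(10 )/10,sqrt (3),sqrt (5) , sqrt(5),pi, sqrt(11 ), sqrt( 13),sqrt( 15), sqrt(17), 3  *sqrt(2 ), 3*sqrt( 2 ), sqrt( 19 ) ]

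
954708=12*79559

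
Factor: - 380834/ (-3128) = 2^( - 2 )*487^1 = 487/4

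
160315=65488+94827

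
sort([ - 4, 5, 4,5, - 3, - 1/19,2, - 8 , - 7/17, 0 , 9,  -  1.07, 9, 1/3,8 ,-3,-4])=[ - 8, - 4, - 4, - 3,-3, -1.07,- 7/17, - 1/19, 0, 1/3,2, 4, 5,5, 8, 9,9 ]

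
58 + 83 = 141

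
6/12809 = 6/12809 = 0.00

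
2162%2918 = 2162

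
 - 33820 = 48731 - 82551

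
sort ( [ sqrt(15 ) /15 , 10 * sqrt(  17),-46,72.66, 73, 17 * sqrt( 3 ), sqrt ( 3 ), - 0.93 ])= [ - 46 , -0.93,sqrt ( 15)/15, sqrt(3),17 * sqrt( 3) , 10*sqrt( 17 ),72.66 , 73]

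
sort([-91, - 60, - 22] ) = [ - 91  ,-60,-22]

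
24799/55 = 450 + 49/55 = 450.89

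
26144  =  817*32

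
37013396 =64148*577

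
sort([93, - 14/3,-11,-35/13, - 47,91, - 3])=[ - 47,-11, - 14/3,- 3 , - 35/13, 91,93]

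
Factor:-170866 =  - 2^1*37^1*2309^1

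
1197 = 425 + 772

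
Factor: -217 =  - 7^1*31^1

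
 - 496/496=  -  1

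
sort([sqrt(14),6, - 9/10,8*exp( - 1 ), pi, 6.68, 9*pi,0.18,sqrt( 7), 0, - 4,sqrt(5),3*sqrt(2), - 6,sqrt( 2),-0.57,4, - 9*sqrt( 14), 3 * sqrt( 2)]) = [  -  9 * sqrt(14), -6, - 4,-9/10, - 0.57,0, 0.18,  sqrt ( 2),  sqrt( 5), sqrt( 7), 8*exp( - 1 ),pi,  sqrt ( 14) , 4, 3*sqrt(  2)  ,  3 * sqrt( 2), 6,6.68, 9*pi]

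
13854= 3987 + 9867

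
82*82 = 6724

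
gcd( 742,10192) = 14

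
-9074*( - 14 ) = 127036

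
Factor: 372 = 2^2*3^1*31^1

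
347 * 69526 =24125522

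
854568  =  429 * 1992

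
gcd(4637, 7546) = 1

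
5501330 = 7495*734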